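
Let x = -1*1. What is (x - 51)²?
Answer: 2704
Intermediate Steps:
x = -1
(x - 51)² = (-1 - 51)² = (-52)² = 2704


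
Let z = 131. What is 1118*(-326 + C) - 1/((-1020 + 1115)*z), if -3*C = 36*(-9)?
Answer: -3033145181/12445 ≈ -2.4372e+5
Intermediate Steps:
C = 108 (C = -12*(-9) = -⅓*(-324) = 108)
1118*(-326 + C) - 1/((-1020 + 1115)*z) = 1118*(-326 + 108) - 1/((-1020 + 1115)*131) = 1118*(-218) - 1/(95*131) = -243724 - 1/12445 = -3033145181/12445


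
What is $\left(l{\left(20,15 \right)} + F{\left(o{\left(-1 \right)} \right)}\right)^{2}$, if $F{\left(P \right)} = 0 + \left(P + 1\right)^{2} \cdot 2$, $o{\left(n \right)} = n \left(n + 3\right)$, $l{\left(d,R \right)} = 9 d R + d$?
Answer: $7409284$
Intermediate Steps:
$l{\left(d,R \right)} = d + 9 R d$ ($l{\left(d,R \right)} = 9 R d + d = d + 9 R d$)
$o{\left(n \right)} = n \left(3 + n\right)$
$F{\left(P \right)} = 2 \left(1 + P\right)^{2}$ ($F{\left(P \right)} = 0 + \left(1 + P\right)^{2} \cdot 2 = 0 + 2 \left(1 + P\right)^{2} = 2 \left(1 + P\right)^{2}$)
$\left(l{\left(20,15 \right)} + F{\left(o{\left(-1 \right)} \right)}\right)^{2} = \left(20 \left(1 + 9 \cdot 15\right) + 2 \left(1 - \left(3 - 1\right)\right)^{2}\right)^{2} = \left(20 \left(1 + 135\right) + 2 \left(1 - 2\right)^{2}\right)^{2} = \left(20 \cdot 136 + 2 \left(1 - 2\right)^{2}\right)^{2} = \left(2720 + 2 \left(-1\right)^{2}\right)^{2} = \left(2720 + 2 \cdot 1\right)^{2} = \left(2720 + 2\right)^{2} = 2722^{2} = 7409284$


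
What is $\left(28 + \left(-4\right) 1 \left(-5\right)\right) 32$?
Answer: $1536$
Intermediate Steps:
$\left(28 + \left(-4\right) 1 \left(-5\right)\right) 32 = \left(28 - -20\right) 32 = \left(28 + 20\right) 32 = 48 \cdot 32 = 1536$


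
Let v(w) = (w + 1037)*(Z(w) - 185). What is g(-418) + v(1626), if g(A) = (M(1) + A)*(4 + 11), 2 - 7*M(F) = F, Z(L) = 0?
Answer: -3492460/7 ≈ -4.9892e+5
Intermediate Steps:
v(w) = -191845 - 185*w (v(w) = (w + 1037)*(0 - 185) = (1037 + w)*(-185) = -191845 - 185*w)
M(F) = 2/7 - F/7
g(A) = 15/7 + 15*A (g(A) = ((2/7 - ⅐*1) + A)*(4 + 11) = ((2/7 - ⅐) + A)*15 = (⅐ + A)*15 = 15/7 + 15*A)
g(-418) + v(1626) = (15/7 + 15*(-418)) + (-191845 - 185*1626) = (15/7 - 6270) + (-191845 - 300810) = -43875/7 - 492655 = -3492460/7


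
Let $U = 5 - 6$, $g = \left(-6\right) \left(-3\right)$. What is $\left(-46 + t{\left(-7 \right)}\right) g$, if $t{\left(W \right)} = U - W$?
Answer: $-720$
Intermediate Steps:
$g = 18$
$U = -1$ ($U = 5 - 6 = -1$)
$t{\left(W \right)} = -1 - W$
$\left(-46 + t{\left(-7 \right)}\right) g = \left(-46 - -6\right) 18 = \left(-46 + \left(-1 + 7\right)\right) 18 = \left(-46 + 6\right) 18 = \left(-40\right) 18 = -720$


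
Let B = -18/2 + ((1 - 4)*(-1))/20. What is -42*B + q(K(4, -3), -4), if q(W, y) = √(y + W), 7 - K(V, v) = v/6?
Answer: 3717/10 + √14/2 ≈ 373.57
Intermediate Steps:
K(V, v) = 7 - v/6
q(W, y) = √(W + y)
B = -177/20 (B = -18*½ - 3*(-1)*(1/20) = -9 + 3*(1/20) = -9 + 3/20 = -177/20 ≈ -8.8500)
-42*B + q(K(4, -3), -4) = -42*(-177/20) + √((7 - ⅙*(-3)) - 4) = 3717/10 + √((7 + ½) - 4) = 3717/10 + √(15/2 - 4) = 3717/10 + √(7/2) = 3717/10 + √14/2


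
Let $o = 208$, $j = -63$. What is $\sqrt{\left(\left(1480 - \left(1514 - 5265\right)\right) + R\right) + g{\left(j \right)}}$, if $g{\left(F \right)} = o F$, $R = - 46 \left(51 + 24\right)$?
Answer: $13 i \sqrt{67} \approx 106.41 i$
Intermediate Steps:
$R = -3450$ ($R = \left(-46\right) 75 = -3450$)
$g{\left(F \right)} = 208 F$
$\sqrt{\left(\left(1480 - \left(1514 - 5265\right)\right) + R\right) + g{\left(j \right)}} = \sqrt{\left(\left(1480 - \left(1514 - 5265\right)\right) - 3450\right) + 208 \left(-63\right)} = \sqrt{\left(\left(1480 - \left(1514 - 5265\right)\right) - 3450\right) - 13104} = \sqrt{\left(\left(1480 - -3751\right) - 3450\right) - 13104} = \sqrt{\left(\left(1480 + 3751\right) - 3450\right) - 13104} = \sqrt{\left(5231 - 3450\right) - 13104} = \sqrt{1781 - 13104} = \sqrt{-11323} = 13 i \sqrt{67}$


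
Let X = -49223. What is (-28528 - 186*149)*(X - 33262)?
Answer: 4639121370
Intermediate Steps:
(-28528 - 186*149)*(X - 33262) = (-28528 - 186*149)*(-49223 - 33262) = (-28528 - 27714)*(-82485) = -56242*(-82485) = 4639121370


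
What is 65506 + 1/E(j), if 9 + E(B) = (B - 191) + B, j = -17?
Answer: 15328403/234 ≈ 65506.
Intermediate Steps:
E(B) = -200 + 2*B (E(B) = -9 + ((B - 191) + B) = -9 + ((-191 + B) + B) = -9 + (-191 + 2*B) = -200 + 2*B)
65506 + 1/E(j) = 65506 + 1/(-200 + 2*(-17)) = 65506 + 1/(-200 - 34) = 65506 + 1/(-234) = 65506 - 1/234 = 15328403/234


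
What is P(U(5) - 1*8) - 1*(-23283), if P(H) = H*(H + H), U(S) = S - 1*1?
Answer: 23315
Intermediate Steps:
U(S) = -1 + S (U(S) = S - 1 = -1 + S)
P(H) = 2*H² (P(H) = H*(2*H) = 2*H²)
P(U(5) - 1*8) - 1*(-23283) = 2*((-1 + 5) - 1*8)² - 1*(-23283) = 2*(4 - 8)² + 23283 = 2*(-4)² + 23283 = 2*16 + 23283 = 32 + 23283 = 23315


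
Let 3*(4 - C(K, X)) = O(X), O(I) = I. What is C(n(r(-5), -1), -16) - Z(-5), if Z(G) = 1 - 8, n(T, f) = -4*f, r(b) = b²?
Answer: 49/3 ≈ 16.333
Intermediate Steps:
C(K, X) = 4 - X/3
Z(G) = -7
C(n(r(-5), -1), -16) - Z(-5) = (4 - ⅓*(-16)) - 1*(-7) = (4 + 16/3) + 7 = 28/3 + 7 = 49/3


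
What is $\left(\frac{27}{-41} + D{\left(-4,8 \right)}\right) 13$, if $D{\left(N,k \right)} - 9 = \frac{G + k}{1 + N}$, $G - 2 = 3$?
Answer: $\frac{6409}{123} \approx 52.106$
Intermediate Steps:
$G = 5$ ($G = 2 + 3 = 5$)
$D{\left(N,k \right)} = 9 + \frac{5 + k}{1 + N}$
$\left(\frac{27}{-41} + D{\left(-4,8 \right)}\right) 13 = \left(\frac{27}{-41} + \frac{14 + 8 + 9 \left(-4\right)}{1 - 4}\right) 13 = \left(27 \left(- \frac{1}{41}\right) + \frac{14 + 8 - 36}{-3}\right) 13 = \left(- \frac{27}{41} - - \frac{14}{3}\right) 13 = \left(- \frac{27}{41} + \frac{14}{3}\right) 13 = \frac{493}{123} \cdot 13 = \frac{6409}{123}$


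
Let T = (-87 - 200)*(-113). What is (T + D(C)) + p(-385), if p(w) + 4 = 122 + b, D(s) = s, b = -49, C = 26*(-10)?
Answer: 32240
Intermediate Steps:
C = -260
T = 32431 (T = -287*(-113) = 32431)
p(w) = 69 (p(w) = -4 + (122 - 49) = -4 + 73 = 69)
(T + D(C)) + p(-385) = (32431 - 260) + 69 = 32171 + 69 = 32240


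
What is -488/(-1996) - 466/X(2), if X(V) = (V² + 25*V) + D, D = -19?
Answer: -228264/17465 ≈ -13.070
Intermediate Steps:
X(V) = -19 + V² + 25*V (X(V) = (V² + 25*V) - 19 = -19 + V² + 25*V)
-488/(-1996) - 466/X(2) = -488/(-1996) - 466/(-19 + 2² + 25*2) = -488*(-1/1996) - 466/(-19 + 4 + 50) = 122/499 - 466/35 = -228264/17465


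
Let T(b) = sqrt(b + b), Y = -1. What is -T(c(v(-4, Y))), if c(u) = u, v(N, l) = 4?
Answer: -2*sqrt(2) ≈ -2.8284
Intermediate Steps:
T(b) = sqrt(2)*sqrt(b) (T(b) = sqrt(2*b) = sqrt(2)*sqrt(b))
-T(c(v(-4, Y))) = -sqrt(2)*sqrt(4) = -sqrt(2)*2 = -2*sqrt(2)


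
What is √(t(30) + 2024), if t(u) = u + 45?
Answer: √2099 ≈ 45.815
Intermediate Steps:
t(u) = 45 + u
√(t(30) + 2024) = √((45 + 30) + 2024) = √(75 + 2024) = √2099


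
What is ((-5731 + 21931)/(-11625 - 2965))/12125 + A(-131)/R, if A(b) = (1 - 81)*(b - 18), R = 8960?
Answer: 527136887/396264400 ≈ 1.3303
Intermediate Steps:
A(b) = 1440 - 80*b (A(b) = -80*(-18 + b) = 1440 - 80*b)
((-5731 + 21931)/(-11625 - 2965))/12125 + A(-131)/R = ((-5731 + 21931)/(-11625 - 2965))/12125 + (1440 - 80*(-131))/8960 = (16200/(-14590))*(1/12125) + (1440 + 10480)*(1/8960) = (16200*(-1/14590))*(1/12125) + 11920*(1/8960) = -1620/1459*1/12125 + 149/112 = -324/3538075 + 149/112 = 527136887/396264400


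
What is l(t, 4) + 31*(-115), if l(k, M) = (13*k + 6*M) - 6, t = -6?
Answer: -3625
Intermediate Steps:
l(k, M) = -6 + 6*M + 13*k (l(k, M) = (6*M + 13*k) - 6 = -6 + 6*M + 13*k)
l(t, 4) + 31*(-115) = (-6 + 6*4 + 13*(-6)) + 31*(-115) = (-6 + 24 - 78) - 3565 = -60 - 3565 = -3625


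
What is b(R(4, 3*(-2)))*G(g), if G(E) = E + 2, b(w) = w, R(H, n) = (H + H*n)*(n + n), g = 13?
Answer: 3600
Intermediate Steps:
R(H, n) = 2*n*(H + H*n) (R(H, n) = (H + H*n)*(2*n) = 2*n*(H + H*n))
G(E) = 2 + E
b(R(4, 3*(-2)))*G(g) = (2*4*(3*(-2))*(1 + 3*(-2)))*(2 + 13) = (2*4*(-6)*(1 - 6))*15 = (2*4*(-6)*(-5))*15 = 240*15 = 3600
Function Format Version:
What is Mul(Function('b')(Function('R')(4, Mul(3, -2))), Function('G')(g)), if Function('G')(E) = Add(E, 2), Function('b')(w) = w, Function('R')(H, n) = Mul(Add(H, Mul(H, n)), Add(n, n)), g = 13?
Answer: 3600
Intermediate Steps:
Function('R')(H, n) = Mul(2, n, Add(H, Mul(H, n))) (Function('R')(H, n) = Mul(Add(H, Mul(H, n)), Mul(2, n)) = Mul(2, n, Add(H, Mul(H, n))))
Function('G')(E) = Add(2, E)
Mul(Function('b')(Function('R')(4, Mul(3, -2))), Function('G')(g)) = Mul(Mul(2, 4, Mul(3, -2), Add(1, Mul(3, -2))), Add(2, 13)) = Mul(Mul(2, 4, -6, Add(1, -6)), 15) = Mul(Mul(2, 4, -6, -5), 15) = Mul(240, 15) = 3600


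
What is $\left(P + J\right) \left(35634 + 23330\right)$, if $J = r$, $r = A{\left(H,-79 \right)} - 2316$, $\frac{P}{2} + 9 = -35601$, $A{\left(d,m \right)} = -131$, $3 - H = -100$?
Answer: $-4343700988$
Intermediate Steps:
$H = 103$ ($H = 3 - -100 = 3 + 100 = 103$)
$P = -71220$ ($P = -18 + 2 \left(-35601\right) = -18 - 71202 = -71220$)
$r = -2447$ ($r = -131 - 2316 = -2447$)
$J = -2447$
$\left(P + J\right) \left(35634 + 23330\right) = \left(-71220 - 2447\right) \left(35634 + 23330\right) = \left(-73667\right) 58964 = -4343700988$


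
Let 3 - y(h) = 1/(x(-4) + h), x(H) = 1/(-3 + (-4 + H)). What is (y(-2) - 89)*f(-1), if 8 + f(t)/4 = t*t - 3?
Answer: 78680/23 ≈ 3420.9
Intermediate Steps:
x(H) = 1/(-7 + H)
f(t) = -44 + 4*t**2 (f(t) = -32 + 4*(t*t - 3) = -32 + 4*(t**2 - 3) = -32 + 4*(-3 + t**2) = -32 + (-12 + 4*t**2) = -44 + 4*t**2)
y(h) = 3 - 1/(-1/11 + h) (y(h) = 3 - 1/(1/(-7 - 4) + h) = 3 - 1/(1/(-11) + h) = 3 - 1/(-1/11 + h))
(y(-2) - 89)*f(-1) = ((-14 + 33*(-2))/(-1 + 11*(-2)) - 89)*(-44 + 4*(-1)**2) = ((-14 - 66)/(-1 - 22) - 89)*(-44 + 4*1) = (-80/(-23) - 89)*(-44 + 4) = (-1/23*(-80) - 89)*(-40) = (80/23 - 89)*(-40) = -1967/23*(-40) = 78680/23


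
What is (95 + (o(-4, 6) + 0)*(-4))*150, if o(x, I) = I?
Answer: 10650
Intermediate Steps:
(95 + (o(-4, 6) + 0)*(-4))*150 = (95 + (6 + 0)*(-4))*150 = (95 + 6*(-4))*150 = (95 - 24)*150 = 71*150 = 10650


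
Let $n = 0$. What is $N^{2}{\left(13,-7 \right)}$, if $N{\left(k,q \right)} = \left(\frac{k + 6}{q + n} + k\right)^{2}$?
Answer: $\frac{26873856}{2401} \approx 11193.0$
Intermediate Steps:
$N{\left(k,q \right)} = \left(k + \frac{6 + k}{q}\right)^{2}$ ($N{\left(k,q \right)} = \left(\frac{k + 6}{q + 0} + k\right)^{2} = \left(\frac{6 + k}{q} + k\right)^{2} = \left(k + \frac{6 + k}{q}\right)^{2}$)
$N^{2}{\left(13,-7 \right)} = \left(\frac{\left(6 + 13 + 13 \left(-7\right)\right)^{2}}{49}\right)^{2} = \left(\frac{\left(6 + 13 - 91\right)^{2}}{49}\right)^{2} = \left(\frac{\left(-72\right)^{2}}{49}\right)^{2} = \left(\frac{1}{49} \cdot 5184\right)^{2} = \left(\frac{5184}{49}\right)^{2} = \frac{26873856}{2401}$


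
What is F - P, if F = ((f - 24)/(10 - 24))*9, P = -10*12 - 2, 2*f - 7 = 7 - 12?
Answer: 1915/14 ≈ 136.79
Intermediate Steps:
f = 1 (f = 7/2 + (7 - 12)/2 = 7/2 + (½)*(-5) = 7/2 - 5/2 = 1)
P = -122 (P = -120 - 2 = -122)
F = 207/14 (F = ((1 - 24)/(10 - 24))*9 = -23/(-14)*9 = -23*(-1/14)*9 = (23/14)*9 = 207/14 ≈ 14.786)
F - P = 207/14 - 1*(-122) = 207/14 + 122 = 1915/14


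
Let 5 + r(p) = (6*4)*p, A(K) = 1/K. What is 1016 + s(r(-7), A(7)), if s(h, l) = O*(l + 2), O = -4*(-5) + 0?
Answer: 7412/7 ≈ 1058.9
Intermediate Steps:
O = 20 (O = 20 + 0 = 20)
r(p) = -5 + 24*p (r(p) = -5 + (6*4)*p = -5 + 24*p)
s(h, l) = 40 + 20*l (s(h, l) = 20*(l + 2) = 20*(2 + l) = 40 + 20*l)
1016 + s(r(-7), A(7)) = 1016 + (40 + 20/7) = 1016 + 300/7 = 7412/7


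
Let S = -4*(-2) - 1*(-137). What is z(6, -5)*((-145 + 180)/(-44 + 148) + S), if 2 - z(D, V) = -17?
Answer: 287185/104 ≈ 2761.4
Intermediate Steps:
z(D, V) = 19 (z(D, V) = 2 - 1*(-17) = 2 + 17 = 19)
S = 145 (S = 8 + 137 = 145)
z(6, -5)*((-145 + 180)/(-44 + 148) + S) = 19*((-145 + 180)/(-44 + 148) + 145) = 19*(35/104 + 145) = 19*(15115/104) = 287185/104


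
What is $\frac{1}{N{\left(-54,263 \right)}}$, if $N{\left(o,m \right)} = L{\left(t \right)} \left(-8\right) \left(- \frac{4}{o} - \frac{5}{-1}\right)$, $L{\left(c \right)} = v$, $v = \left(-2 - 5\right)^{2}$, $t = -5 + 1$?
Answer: $- \frac{27}{53704} \approx -0.00050276$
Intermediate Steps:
$t = -4$
$v = 49$ ($v = \left(-2 - 5\right)^{2} = \left(-7\right)^{2} = 49$)
$L{\left(c \right)} = 49$
$N{\left(o,m \right)} = -1960 + \frac{1568}{o}$ ($N{\left(o,m \right)} = 49 \left(-8\right) \left(- \frac{4}{o} - \frac{5}{-1}\right) = - 392 \left(- \frac{4}{o} - -5\right) = - 392 \left(- \frac{4}{o} + 5\right) = - 392 \left(5 - \frac{4}{o}\right) = -1960 + \frac{1568}{o}$)
$\frac{1}{N{\left(-54,263 \right)}} = \frac{1}{-1960 + \frac{1568}{-54}} = \frac{1}{-1960 + 1568 \left(- \frac{1}{54}\right)} = \frac{1}{-1960 - \frac{784}{27}} = \frac{1}{- \frac{53704}{27}} = - \frac{27}{53704}$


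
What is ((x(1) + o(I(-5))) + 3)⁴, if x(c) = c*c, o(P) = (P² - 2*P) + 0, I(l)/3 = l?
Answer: 4499860561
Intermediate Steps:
I(l) = 3*l
o(P) = P² - 2*P
x(c) = c²
((x(1) + o(I(-5))) + 3)⁴ = ((1² + (3*(-5))*(-2 + 3*(-5))) + 3)⁴ = ((1 - 15*(-2 - 15)) + 3)⁴ = ((1 - 15*(-17)) + 3)⁴ = ((1 + 255) + 3)⁴ = (256 + 3)⁴ = 259⁴ = 4499860561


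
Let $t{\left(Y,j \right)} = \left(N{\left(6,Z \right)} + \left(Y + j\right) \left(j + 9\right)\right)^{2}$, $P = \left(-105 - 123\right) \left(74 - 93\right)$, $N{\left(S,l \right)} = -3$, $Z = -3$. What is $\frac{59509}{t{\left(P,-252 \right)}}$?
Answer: $\frac{59509}{982959222249} \approx 6.0541 \cdot 10^{-8}$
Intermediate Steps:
$P = 4332$ ($P = \left(-228\right) \left(-19\right) = 4332$)
$t{\left(Y,j \right)} = \left(-3 + \left(9 + j\right) \left(Y + j\right)\right)^{2}$ ($t{\left(Y,j \right)} = \left(-3 + \left(Y + j\right) \left(j + 9\right)\right)^{2} = \left(-3 + \left(Y + j\right) \left(9 + j\right)\right)^{2} = \left(-3 + \left(9 + j\right) \left(Y + j\right)\right)^{2}$)
$\frac{59509}{t{\left(P,-252 \right)}} = \frac{59509}{\left(-3 + \left(-252\right)^{2} + 9 \cdot 4332 + 9 \left(-252\right) + 4332 \left(-252\right)\right)^{2}} = \frac{59509}{\left(-3 + 63504 + 38988 - 2268 - 1091664\right)^{2}} = \frac{59509}{\left(-991443\right)^{2}} = \frac{59509}{982959222249}$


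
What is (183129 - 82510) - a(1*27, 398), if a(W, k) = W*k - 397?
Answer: 90270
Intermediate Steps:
a(W, k) = -397 + W*k
(183129 - 82510) - a(1*27, 398) = (183129 - 82510) - (-397 + (1*27)*398) = 100619 - (-397 + 27*398) = 100619 - (-397 + 10746) = 100619 - 1*10349 = 100619 - 10349 = 90270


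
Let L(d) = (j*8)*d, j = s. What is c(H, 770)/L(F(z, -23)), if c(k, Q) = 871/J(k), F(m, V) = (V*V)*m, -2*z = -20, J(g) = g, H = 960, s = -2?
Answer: -871/81254400 ≈ -1.0719e-5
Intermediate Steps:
z = 10 (z = -½*(-20) = 10)
j = -2
F(m, V) = m*V² (F(m, V) = V²*m = m*V²)
c(k, Q) = 871/k
L(d) = -16*d (L(d) = (-2*8)*d = -16*d)
c(H, 770)/L(F(z, -23)) = (871/960)/((-160*(-23)²)) = (871*(1/960))/((-160*529)) = 871/(960*((-16*5290))) = (871/960)/(-84640) = (871/960)*(-1/84640) = -871/81254400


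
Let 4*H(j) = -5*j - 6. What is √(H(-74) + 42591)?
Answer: √42682 ≈ 206.60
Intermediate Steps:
H(j) = -3/2 - 5*j/4 (H(j) = (-5*j - 6)/4 = (-6 - 5*j)/4 = -3/2 - 5*j/4)
√(H(-74) + 42591) = √((-3/2 - 5/4*(-74)) + 42591) = √((-3/2 + 185/2) + 42591) = √(91 + 42591) = √42682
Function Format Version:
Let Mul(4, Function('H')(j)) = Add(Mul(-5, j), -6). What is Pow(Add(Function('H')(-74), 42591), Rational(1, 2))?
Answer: Pow(42682, Rational(1, 2)) ≈ 206.60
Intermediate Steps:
Function('H')(j) = Add(Rational(-3, 2), Mul(Rational(-5, 4), j)) (Function('H')(j) = Mul(Rational(1, 4), Add(Mul(-5, j), -6)) = Mul(Rational(1, 4), Add(-6, Mul(-5, j))) = Add(Rational(-3, 2), Mul(Rational(-5, 4), j)))
Pow(Add(Function('H')(-74), 42591), Rational(1, 2)) = Pow(Add(Add(Rational(-3, 2), Mul(Rational(-5, 4), -74)), 42591), Rational(1, 2)) = Pow(Add(Add(Rational(-3, 2), Rational(185, 2)), 42591), Rational(1, 2)) = Pow(Add(91, 42591), Rational(1, 2)) = Pow(42682, Rational(1, 2))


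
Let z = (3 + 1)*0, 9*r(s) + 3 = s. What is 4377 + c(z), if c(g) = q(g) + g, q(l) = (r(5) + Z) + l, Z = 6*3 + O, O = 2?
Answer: 39575/9 ≈ 4397.2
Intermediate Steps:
r(s) = -1/3 + s/9
Z = 20 (Z = 6*3 + 2 = 18 + 2 = 20)
z = 0 (z = 4*0 = 0)
q(l) = 182/9 + l (q(l) = ((-1/3 + (1/9)*5) + 20) + l = ((-1/3 + 5/9) + 20) + l = (2/9 + 20) + l = 182/9 + l)
c(g) = 182/9 + 2*g (c(g) = (182/9 + g) + g = 182/9 + 2*g)
4377 + c(z) = 4377 + (182/9 + 2*0) = 4377 + (182/9 + 0) = 4377 + 182/9 = 39575/9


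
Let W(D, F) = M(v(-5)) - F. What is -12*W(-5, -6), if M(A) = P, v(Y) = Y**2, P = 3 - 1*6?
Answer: -36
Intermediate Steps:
P = -3 (P = 3 - 6 = -3)
M(A) = -3
W(D, F) = -3 - F
-12*W(-5, -6) = -12*(-3 - 1*(-6)) = -12*(-3 + 6) = -12*3 = -36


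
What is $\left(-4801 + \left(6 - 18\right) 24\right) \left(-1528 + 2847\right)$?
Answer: $-6712391$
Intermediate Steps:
$\left(-4801 + \left(6 - 18\right) 24\right) \left(-1528 + 2847\right) = \left(-4801 - 288\right) 1319 = \left(-5089\right) 1319 = -6712391$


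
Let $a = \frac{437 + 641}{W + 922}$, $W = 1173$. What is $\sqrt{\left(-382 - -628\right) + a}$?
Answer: $\frac{4 \sqrt{67622410}}{2095} \approx 15.701$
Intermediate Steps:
$a = \frac{1078}{2095}$ ($a = \frac{437 + 641}{1173 + 922} = \frac{1078}{2095} \approx 0.51456$)
$\sqrt{\left(-382 - -628\right) + a} = \sqrt{\left(-382 - -628\right) + \frac{1078}{2095}} = \sqrt{\left(-382 + 628\right) + \frac{1078}{2095}} = \sqrt{246 + \frac{1078}{2095}} = \sqrt{\frac{516448}{2095}} = \frac{4 \sqrt{67622410}}{2095}$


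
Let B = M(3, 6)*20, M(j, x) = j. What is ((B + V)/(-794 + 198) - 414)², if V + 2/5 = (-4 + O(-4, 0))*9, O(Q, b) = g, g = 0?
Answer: 380589052561/2220100 ≈ 1.7143e+5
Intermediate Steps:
O(Q, b) = 0
V = -182/5 (V = -⅖ + (-4 + 0)*9 = -⅖ - 4*9 = -⅖ - 36 = -182/5 ≈ -36.400)
B = 60 (B = 3*20 = 60)
((B + V)/(-794 + 198) - 414)² = ((60 - 182/5)/(-794 + 198) - 414)² = ((118/5)/(-596) - 414)² = ((118/5)*(-1/596) - 414)² = (-59/1490 - 414)² = (-616919/1490)² = 380589052561/2220100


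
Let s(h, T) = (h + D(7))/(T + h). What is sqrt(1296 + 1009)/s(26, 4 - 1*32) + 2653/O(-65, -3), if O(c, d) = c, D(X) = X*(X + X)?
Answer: -2653/65 - sqrt(2305)/62 ≈ -41.590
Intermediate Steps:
D(X) = 2*X**2 (D(X) = X*(2*X) = 2*X**2)
s(h, T) = (98 + h)/(T + h) (s(h, T) = (h + 2*7**2)/(T + h) = (h + 2*49)/(T + h) = (h + 98)/(T + h) = (98 + h)/(T + h))
sqrt(1296 + 1009)/s(26, 4 - 1*32) + 2653/O(-65, -3) = sqrt(1296 + 1009)/(((98 + 26)/((4 - 1*32) + 26))) + 2653/(-65) = sqrt(2305)/((124/((4 - 32) + 26))) + 2653*(-1/65) = sqrt(2305)/((124/(-28 + 26))) - 2653/65 = sqrt(2305)/((124/(-2))) - 2653/65 = sqrt(2305)/((-1/2*124)) - 2653/65 = sqrt(2305)/(-62) - 2653/65 = sqrt(2305)*(-1/62) - 2653/65 = -sqrt(2305)/62 - 2653/65 = -2653/65 - sqrt(2305)/62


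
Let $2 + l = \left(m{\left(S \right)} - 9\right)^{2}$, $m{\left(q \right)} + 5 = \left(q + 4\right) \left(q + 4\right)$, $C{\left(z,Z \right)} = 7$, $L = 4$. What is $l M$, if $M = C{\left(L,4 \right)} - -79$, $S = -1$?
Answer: $1978$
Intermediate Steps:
$M = 86$ ($M = 7 - -79 = 7 + 79 = 86$)
$m{\left(q \right)} = -5 + \left(4 + q\right)^{2}$ ($m{\left(q \right)} = -5 + \left(q + 4\right) \left(q + 4\right) = -5 + \left(4 + q\right) \left(4 + q\right) = -5 + \left(4 + q\right)^{2}$)
$l = 23$ ($l = -2 + \left(\left(-5 + \left(4 - 1\right)^{2}\right) - 9\right)^{2} = -2 + \left(\left(-5 + 3^{2}\right) - 9\right)^{2} = -2 + \left(\left(-5 + 9\right) - 9\right)^{2} = -2 + \left(4 - 9\right)^{2} = -2 + \left(-5\right)^{2} = -2 + 25 = 23$)
$l M = 23 \cdot 86 = 1978$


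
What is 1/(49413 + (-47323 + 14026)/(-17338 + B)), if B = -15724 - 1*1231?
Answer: 11431/564851102 ≈ 2.0237e-5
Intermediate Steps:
B = -16955 (B = -15724 - 1231 = -16955)
1/(49413 + (-47323 + 14026)/(-17338 + B)) = 1/(49413 + (-47323 + 14026)/(-17338 - 16955)) = 1/(49413 - 33297/(-34293)) = 1/(49413 - 33297*(-1/34293)) = 1/(49413 + 11099/11431) = 1/(564851102/11431) = 11431/564851102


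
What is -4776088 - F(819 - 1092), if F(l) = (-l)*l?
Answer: -4701559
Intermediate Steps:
F(l) = -l**2
-4776088 - F(819 - 1092) = -4776088 - (-1)*(819 - 1092)**2 = -4776088 - (-1)*(-273)**2 = -4776088 - (-1)*74529 = -4776088 - 1*(-74529) = -4776088 + 74529 = -4701559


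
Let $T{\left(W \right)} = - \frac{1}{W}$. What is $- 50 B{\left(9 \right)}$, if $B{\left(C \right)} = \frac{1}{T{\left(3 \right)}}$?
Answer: $150$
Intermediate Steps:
$B{\left(C \right)} = -3$ ($B{\left(C \right)} = \frac{1}{\left(-1\right) \frac{1}{3}} = \frac{1}{- \frac{1}{3}} = -3$)
$- 50 B{\left(9 \right)} = \left(-50\right) \left(-3\right) = 150$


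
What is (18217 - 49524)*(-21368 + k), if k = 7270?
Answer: 441366086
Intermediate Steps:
(18217 - 49524)*(-21368 + k) = (18217 - 49524)*(-21368 + 7270) = -31307*(-14098) = 441366086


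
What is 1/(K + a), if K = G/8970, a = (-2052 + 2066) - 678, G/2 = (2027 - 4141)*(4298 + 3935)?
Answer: -4485/20382602 ≈ -0.00022004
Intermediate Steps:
G = -34809124 (G = 2*((2027 - 4141)*(4298 + 3935)) = 2*(-2114*8233) = 2*(-17404562) = -34809124)
a = -664 (a = 14 - 678 = -664)
K = -17404562/4485 (K = -34809124/8970 = -34809124*1/8970 = -17404562/4485 ≈ -3880.6)
1/(K + a) = 1/(-17404562/4485 - 664) = 1/(-20382602/4485) = -4485/20382602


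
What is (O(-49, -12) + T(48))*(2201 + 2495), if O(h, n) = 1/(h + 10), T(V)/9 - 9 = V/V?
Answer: 16478264/39 ≈ 4.2252e+5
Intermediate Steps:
T(V) = 90 (T(V) = 81 + 9*(V/V) = 81 + 9*1 = 81 + 9 = 90)
O(h, n) = 1/(10 + h)
(O(-49, -12) + T(48))*(2201 + 2495) = (1/(10 - 49) + 90)*(2201 + 2495) = (1/(-39) + 90)*4696 = (-1/39 + 90)*4696 = (3509/39)*4696 = 16478264/39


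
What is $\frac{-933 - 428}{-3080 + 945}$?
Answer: $\frac{1361}{2135} \approx 0.63747$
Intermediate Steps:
$\frac{-933 - 428}{-3080 + 945} = - \frac{1361}{-2135} = \left(-1361\right) \left(- \frac{1}{2135}\right) = \frac{1361}{2135}$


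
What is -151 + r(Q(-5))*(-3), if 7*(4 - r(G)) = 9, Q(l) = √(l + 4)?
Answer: -1114/7 ≈ -159.14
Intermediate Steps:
Q(l) = √(4 + l)
r(G) = 19/7 (r(G) = 4 - ⅐*9 = 4 - 9/7 = 19/7)
-151 + r(Q(-5))*(-3) = -151 + (19/7)*(-3) = -151 - 57/7 = -1114/7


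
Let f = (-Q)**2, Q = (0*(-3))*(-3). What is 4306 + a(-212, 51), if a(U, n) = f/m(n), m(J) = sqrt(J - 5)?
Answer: 4306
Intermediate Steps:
Q = 0 (Q = 0*(-3) = 0)
m(J) = sqrt(-5 + J)
f = 0 (f = (-1*0)**2 = 0**2 = 0)
a(U, n) = 0 (a(U, n) = 0/(sqrt(-5 + n)) = 0/sqrt(-5 + n) = 0)
4306 + a(-212, 51) = 4306 + 0 = 4306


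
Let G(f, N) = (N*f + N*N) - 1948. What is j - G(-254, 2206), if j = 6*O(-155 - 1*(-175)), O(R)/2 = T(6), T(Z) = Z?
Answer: -4304092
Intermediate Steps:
O(R) = 12 (O(R) = 2*6 = 12)
G(f, N) = -1948 + N² + N*f (G(f, N) = (N*f + N²) - 1948 = (N² + N*f) - 1948 = -1948 + N² + N*f)
j = 72 (j = 6*12 = 72)
j - G(-254, 2206) = 72 - (-1948 + 2206² + 2206*(-254)) = 72 - (-1948 + 4866436 - 560324) = 72 - 1*4304164 = 72 - 4304164 = -4304092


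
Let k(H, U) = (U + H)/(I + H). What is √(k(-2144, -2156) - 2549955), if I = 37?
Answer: I*√124947695/7 ≈ 1596.9*I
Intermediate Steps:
k(H, U) = (H + U)/(37 + H) (k(H, U) = (U + H)/(37 + H) = (H + U)/(37 + H))
√(k(-2144, -2156) - 2549955) = √((-2144 - 2156)/(37 - 2144) - 2549955) = √(-4300/(-2107) - 2549955) = √(-1/2107*(-4300) - 2549955) = √(100/49 - 2549955) = √(-124947695/49) = I*√124947695/7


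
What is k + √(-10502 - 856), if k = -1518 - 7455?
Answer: -8973 + 3*I*√1262 ≈ -8973.0 + 106.57*I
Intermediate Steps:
k = -8973
k + √(-10502 - 856) = -8973 + √(-10502 - 856) = -8973 + √(-11358) = -8973 + 3*I*√1262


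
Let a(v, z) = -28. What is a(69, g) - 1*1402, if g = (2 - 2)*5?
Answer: -1430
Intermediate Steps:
g = 0 (g = 0*5 = 0)
a(69, g) - 1*1402 = -28 - 1*1402 = -28 - 1402 = -1430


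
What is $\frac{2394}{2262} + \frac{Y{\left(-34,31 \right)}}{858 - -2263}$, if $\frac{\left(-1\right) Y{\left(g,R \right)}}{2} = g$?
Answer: $\frac{1270915}{1176617} \approx 1.0801$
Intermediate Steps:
$Y{\left(g,R \right)} = - 2 g$
$\frac{2394}{2262} + \frac{Y{\left(-34,31 \right)}}{858 - -2263} = \frac{2394}{2262} + \frac{\left(-2\right) \left(-34\right)}{858 - -2263} = 2394 \cdot \frac{1}{2262} + \frac{68}{858 + 2263} = \frac{399}{377} + \frac{68}{3121} = \frac{1270915}{1176617}$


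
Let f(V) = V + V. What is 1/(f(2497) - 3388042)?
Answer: -1/3383048 ≈ -2.9559e-7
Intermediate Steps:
f(V) = 2*V
1/(f(2497) - 3388042) = 1/(2*2497 - 3388042) = 1/(4994 - 3388042) = 1/(-3383048) = -1/3383048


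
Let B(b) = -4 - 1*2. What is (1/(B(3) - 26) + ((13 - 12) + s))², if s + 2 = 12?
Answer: 123201/1024 ≈ 120.31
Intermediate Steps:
s = 10 (s = -2 + 12 = 10)
B(b) = -6 (B(b) = -4 - 2 = -6)
(1/(B(3) - 26) + ((13 - 12) + s))² = (1/(-6 - 26) + ((13 - 12) + 10))² = (1/(-32) + (1 + 10))² = (-1/32 + 11)² = (351/32)² = 123201/1024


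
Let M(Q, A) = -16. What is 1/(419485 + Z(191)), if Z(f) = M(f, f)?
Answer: 1/419469 ≈ 2.3840e-6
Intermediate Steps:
Z(f) = -16
1/(419485 + Z(191)) = 1/(419485 - 16) = 1/419469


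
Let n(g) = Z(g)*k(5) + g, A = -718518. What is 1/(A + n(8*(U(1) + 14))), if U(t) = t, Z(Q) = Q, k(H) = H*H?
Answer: -1/715398 ≈ -1.3978e-6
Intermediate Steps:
k(H) = H²
n(g) = 26*g (n(g) = g*5² + g = g*25 + g = 25*g + g = 26*g)
1/(A + n(8*(U(1) + 14))) = 1/(-718518 + 26*(8*(1 + 14))) = 1/(-718518 + 26*(8*15)) = 1/(-718518 + 26*120) = 1/(-718518 + 3120) = 1/(-715398) = -1/715398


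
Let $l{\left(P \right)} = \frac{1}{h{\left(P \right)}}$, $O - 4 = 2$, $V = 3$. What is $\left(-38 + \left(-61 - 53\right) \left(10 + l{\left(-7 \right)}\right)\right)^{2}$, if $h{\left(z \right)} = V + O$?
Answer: $\frac{12759184}{9} \approx 1.4177 \cdot 10^{6}$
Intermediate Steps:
$O = 6$ ($O = 4 + 2 = 6$)
$h{\left(z \right)} = 9$ ($h{\left(z \right)} = 3 + 6 = 9$)
$l{\left(P \right)} = \frac{1}{9}$
$\left(-38 + \left(-61 - 53\right) \left(10 + l{\left(-7 \right)}\right)\right)^{2} = \left(-38 + \left(-61 - 53\right) \left(10 + \frac{1}{9}\right)\right)^{2} = \left(-38 - \frac{3458}{3}\right)^{2} = \left(- \frac{3572}{3}\right)^{2} = \frac{12759184}{9}$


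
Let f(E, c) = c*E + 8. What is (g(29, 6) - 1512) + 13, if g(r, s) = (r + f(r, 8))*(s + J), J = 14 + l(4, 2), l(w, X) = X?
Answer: 4419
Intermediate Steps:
f(E, c) = 8 + E*c (f(E, c) = E*c + 8 = 8 + E*c)
J = 16 (J = 14 + 2 = 16)
g(r, s) = (8 + 9*r)*(16 + s) (g(r, s) = (r + (8 + r*8))*(s + 16) = (r + (8 + 8*r))*(16 + s) = (8 + 9*r)*(16 + s))
(g(29, 6) - 1512) + 13 = ((128 + 8*6 + 144*29 + 9*29*6) - 1512) + 13 = ((128 + 48 + 4176 + 1566) - 1512) + 13 = (5918 - 1512) + 13 = 4406 + 13 = 4419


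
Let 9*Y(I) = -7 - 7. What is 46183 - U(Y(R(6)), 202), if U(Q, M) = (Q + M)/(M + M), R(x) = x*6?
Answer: 41979896/909 ≈ 46183.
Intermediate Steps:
R(x) = 6*x
Y(I) = -14/9 (Y(I) = (-7 - 7)/9 = (⅑)*(-14) = -14/9)
U(Q, M) = (M + Q)/(2*M) (U(Q, M) = (M + Q)/((2*M)) = (M + Q)*(1/(2*M)) = (M + Q)/(2*M))
46183 - U(Y(R(6)), 202) = 46183 - (202 - 14/9)/(2*202) = 46183 - 1804/(2*202*9) = 46183 - 1*451/909 = 46183 - 451/909 = 41979896/909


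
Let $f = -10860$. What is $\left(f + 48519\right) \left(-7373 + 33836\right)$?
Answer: $996570117$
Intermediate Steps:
$\left(f + 48519\right) \left(-7373 + 33836\right) = \left(-10860 + 48519\right) \left(-7373 + 33836\right) = 37659 \cdot 26463 = 996570117$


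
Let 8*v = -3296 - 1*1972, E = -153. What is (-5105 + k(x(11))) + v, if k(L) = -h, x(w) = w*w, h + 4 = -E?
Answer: -11825/2 ≈ -5912.5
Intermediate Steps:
v = -1317/2 (v = (-3296 - 1*1972)/8 = (-3296 - 1972)/8 = (⅛)*(-5268) = -1317/2 ≈ -658.50)
h = 149 (h = -4 - 1*(-153) = -4 + 153 = 149)
x(w) = w²
k(L) = -149 (k(L) = -1*149 = -149)
(-5105 + k(x(11))) + v = (-5105 - 149) - 1317/2 = -5254 - 1317/2 = -11825/2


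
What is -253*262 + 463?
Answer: -65823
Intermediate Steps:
-253*262 + 463 = -66286 + 463 = -65823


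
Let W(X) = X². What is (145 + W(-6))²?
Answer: 32761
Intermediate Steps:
(145 + W(-6))² = (145 + (-6)²)² = (145 + 36)² = 181² = 32761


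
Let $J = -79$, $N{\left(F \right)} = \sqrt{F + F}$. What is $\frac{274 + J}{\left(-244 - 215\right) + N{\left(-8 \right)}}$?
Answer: $- \frac{89505}{210697} - \frac{780 i}{210697} \approx -0.4248 - 0.003702 i$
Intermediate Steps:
$N{\left(F \right)} = \sqrt{2} \sqrt{F}$ ($N{\left(F \right)} = \sqrt{2 F} = \sqrt{2} \sqrt{F}$)
$\frac{274 + J}{\left(-244 - 215\right) + N{\left(-8 \right)}} = \frac{274 - 79}{\left(-244 - 215\right) + \sqrt{2} \sqrt{-8}} = \frac{195}{-459 + \sqrt{2} \cdot 2 i \sqrt{2}} = \frac{195}{-459 + 4 i} = 195 \frac{-459 - 4 i}{210697} = \frac{195 \left(-459 - 4 i\right)}{210697}$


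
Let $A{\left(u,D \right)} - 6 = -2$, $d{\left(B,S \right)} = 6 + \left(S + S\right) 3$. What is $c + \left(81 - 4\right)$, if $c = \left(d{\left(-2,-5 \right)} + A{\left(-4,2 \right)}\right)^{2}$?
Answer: $477$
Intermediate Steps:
$d{\left(B,S \right)} = 6 + 6 S$ ($d{\left(B,S \right)} = 6 + 2 S 3 = 6 + 6 S$)
$A{\left(u,D \right)} = 4$ ($A{\left(u,D \right)} = 6 - 2 = 4$)
$c = 400$ ($c = \left(\left(6 + 6 \left(-5\right)\right) + 4\right)^{2} = \left(\left(6 - 30\right) + 4\right)^{2} = \left(-24 + 4\right)^{2} = \left(-20\right)^{2} = 400$)
$c + \left(81 - 4\right) = 400 + \left(81 - 4\right) = 400 + 77 = 477$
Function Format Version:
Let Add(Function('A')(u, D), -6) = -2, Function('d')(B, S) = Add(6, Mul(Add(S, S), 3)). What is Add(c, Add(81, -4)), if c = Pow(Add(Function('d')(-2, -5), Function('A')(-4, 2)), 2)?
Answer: 477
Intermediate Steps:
Function('d')(B, S) = Add(6, Mul(6, S)) (Function('d')(B, S) = Add(6, Mul(Mul(2, S), 3)) = Add(6, Mul(6, S)))
Function('A')(u, D) = 4 (Function('A')(u, D) = Add(6, -2) = 4)
c = 400 (c = Pow(Add(Add(6, Mul(6, -5)), 4), 2) = Pow(Add(Add(6, -30), 4), 2) = Pow(Add(-24, 4), 2) = Pow(-20, 2) = 400)
Add(c, Add(81, -4)) = Add(400, Add(81, -4)) = Add(400, 77) = 477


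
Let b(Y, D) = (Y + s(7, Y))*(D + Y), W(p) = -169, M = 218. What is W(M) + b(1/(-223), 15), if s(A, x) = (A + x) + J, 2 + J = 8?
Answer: 1283367/49729 ≈ 25.807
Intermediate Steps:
J = 6 (J = -2 + 8 = 6)
s(A, x) = 6 + A + x (s(A, x) = (A + x) + 6 = 6 + A + x)
b(Y, D) = (13 + 2*Y)*(D + Y) (b(Y, D) = (Y + (6 + 7 + Y))*(D + Y) = (Y + (13 + Y))*(D + Y) = (13 + 2*Y)*(D + Y))
W(M) + b(1/(-223), 15) = -169 + ((1/(-223))**2 + 15/(-223) + 15*(13 + 1/(-223)) + (13 + 1/(-223))/(-223)) = -169 + ((-1/223)**2 + 15*(-1/223) + 15*(13 - 1/223) - (13 - 1/223)/223) = -169 + (1/49729 - 15/223 + 15*(2898/223) - 1/223*2898/223) = -169 + (1/49729 - 15/223 + 43470/223 - 2898/49729) = -169 + 9687568/49729 = 1283367/49729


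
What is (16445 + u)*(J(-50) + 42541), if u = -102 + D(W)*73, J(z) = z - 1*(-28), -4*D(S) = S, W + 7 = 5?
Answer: 1392879921/2 ≈ 6.9644e+8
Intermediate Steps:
W = -2 (W = -7 + 5 = -2)
D(S) = -S/4
J(z) = 28 + z (J(z) = z + 28 = 28 + z)
u = -131/2 (u = -102 - ¼*(-2)*73 = -102 + (½)*73 = -102 + 73/2 = -131/2 ≈ -65.500)
(16445 + u)*(J(-50) + 42541) = (16445 - 131/2)*((28 - 50) + 42541) = 32759*(-22 + 42541)/2 = (32759/2)*42519 = 1392879921/2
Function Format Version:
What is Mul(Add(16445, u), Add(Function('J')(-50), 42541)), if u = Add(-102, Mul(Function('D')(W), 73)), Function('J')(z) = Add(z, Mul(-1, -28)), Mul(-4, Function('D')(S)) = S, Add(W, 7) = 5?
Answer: Rational(1392879921, 2) ≈ 6.9644e+8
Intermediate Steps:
W = -2 (W = Add(-7, 5) = -2)
Function('D')(S) = Mul(Rational(-1, 4), S)
Function('J')(z) = Add(28, z) (Function('J')(z) = Add(z, 28) = Add(28, z))
u = Rational(-131, 2) (u = Add(-102, Mul(Mul(Rational(-1, 4), -2), 73)) = Add(-102, Mul(Rational(1, 2), 73)) = Add(-102, Rational(73, 2)) = Rational(-131, 2) ≈ -65.500)
Mul(Add(16445, u), Add(Function('J')(-50), 42541)) = Mul(Add(16445, Rational(-131, 2)), Add(Add(28, -50), 42541)) = Mul(Rational(32759, 2), Add(-22, 42541)) = Mul(Rational(32759, 2), 42519) = Rational(1392879921, 2)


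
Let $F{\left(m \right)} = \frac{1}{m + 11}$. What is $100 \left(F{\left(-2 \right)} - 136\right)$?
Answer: $- \frac{122300}{9} \approx -13589.0$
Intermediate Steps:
$F{\left(m \right)} = \frac{1}{11 + m}$
$100 \left(F{\left(-2 \right)} - 136\right) = 100 \left(\frac{1}{11 - 2} - 136\right) = 100 \left(\frac{1}{9} - 136\right) = 100 \left(- \frac{1223}{9}\right) = - \frac{122300}{9}$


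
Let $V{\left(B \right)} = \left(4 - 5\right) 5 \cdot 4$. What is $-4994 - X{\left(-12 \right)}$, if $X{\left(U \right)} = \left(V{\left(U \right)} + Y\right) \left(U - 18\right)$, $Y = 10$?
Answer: $-5294$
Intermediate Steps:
$V{\left(B \right)} = -20$ ($V{\left(B \right)} = \left(4 - 5\right) 5 \cdot 4 = \left(-1\right) 5 \cdot 4 = \left(-5\right) 4 = -20$)
$X{\left(U \right)} = 180 - 10 U$ ($X{\left(U \right)} = \left(-20 + 10\right) \left(U - 18\right) = - 10 \left(-18 + U\right) = 180 - 10 U$)
$-4994 - X{\left(-12 \right)} = -4994 - \left(180 - -120\right) = -4994 - \left(180 + 120\right) = -4994 - 300 = -5294$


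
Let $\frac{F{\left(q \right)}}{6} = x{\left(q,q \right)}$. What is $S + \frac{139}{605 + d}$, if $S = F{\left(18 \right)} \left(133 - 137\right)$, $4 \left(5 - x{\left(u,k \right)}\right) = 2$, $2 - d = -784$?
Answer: $- \frac{150089}{1391} \approx -107.9$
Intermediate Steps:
$d = 786$ ($d = 2 - -784 = 2 + 784 = 786$)
$x{\left(u,k \right)} = \frac{9}{2}$ ($x{\left(u,k \right)} = 5 - \frac{1}{2} = \frac{9}{2}$)
$F{\left(q \right)} = 27$ ($F{\left(q \right)} = 6 \cdot \frac{9}{2} = 27$)
$S = -108$ ($S = 27 \left(133 - 137\right) = 27 \left(-4\right) = -108$)
$S + \frac{139}{605 + d} = -108 + \frac{139}{605 + 786} = -108 + \frac{139}{1391} = - \frac{150089}{1391}$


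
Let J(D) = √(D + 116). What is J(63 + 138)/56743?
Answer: √317/56743 ≈ 0.00031377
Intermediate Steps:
J(D) = √(116 + D)
J(63 + 138)/56743 = √(116 + (63 + 138))/56743 = √(116 + 201)*(1/56743) = √317*(1/56743) = √317/56743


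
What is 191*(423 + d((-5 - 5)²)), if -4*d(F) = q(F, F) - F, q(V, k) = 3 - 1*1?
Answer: 170945/2 ≈ 85473.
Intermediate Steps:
q(V, k) = 2 (q(V, k) = 3 - 1 = 2)
d(F) = -½ + F/4 (d(F) = -(2 - F)/4 = -½ + F/4)
191*(423 + d((-5 - 5)²)) = 191*(423 + (-½ + (-5 - 5)²/4)) = 191*(423 + (-½ + (¼)*(-10)²)) = 191*(423 + (-½ + (¼)*100)) = 191*(423 + (-½ + 25)) = 191*(423 + 49/2) = 191*(895/2) = 170945/2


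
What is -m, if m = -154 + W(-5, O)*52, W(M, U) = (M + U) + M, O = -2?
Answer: 778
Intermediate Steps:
W(M, U) = U + 2*M
m = -778 (m = -154 + (-2 + 2*(-5))*52 = -154 + (-2 - 10)*52 = -154 - 12*52 = -154 - 624 = -778)
-m = -1*(-778) = 778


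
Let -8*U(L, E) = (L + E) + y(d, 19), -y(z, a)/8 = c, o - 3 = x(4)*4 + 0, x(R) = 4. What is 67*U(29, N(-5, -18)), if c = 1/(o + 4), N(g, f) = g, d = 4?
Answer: -4556/23 ≈ -198.09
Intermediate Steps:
o = 19 (o = 3 + (4*4 + 0) = 3 + (16 + 0) = 3 + 16 = 19)
c = 1/23 (c = 1/(19 + 4) = 1/23 ≈ 0.043478)
y(z, a) = -8/23 (y(z, a) = -8*1/23 = -8/23)
U(L, E) = 1/23 - E/8 - L/8 (U(L, E) = -((L + E) - 8/23)/8 = -((E + L) - 8/23)/8 = -(-8/23 + E + L)/8 = 1/23 - E/8 - L/8)
67*U(29, N(-5, -18)) = 67*(1/23 - ⅛*(-5) - ⅛*29) = 67*(1/23 + 5/8 - 29/8) = 67*(-68/23) = -4556/23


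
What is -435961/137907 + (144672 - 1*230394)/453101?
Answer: -1730215115/516411567 ≈ -3.3505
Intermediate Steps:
-435961/137907 + (144672 - 1*230394)/453101 = -435961*1/137907 + (144672 - 230394)*(1/453101) = -435961/137907 - 85722*1/453101 = -435961/137907 - 85722/453101 = -1730215115/516411567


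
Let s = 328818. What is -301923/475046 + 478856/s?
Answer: 9157207883/11157405402 ≈ 0.82073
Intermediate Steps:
-301923/475046 + 478856/s = -301923/475046 + 478856/328818 = -301923*1/475046 + 478856*(1/328818) = -301923/475046 + 34204/23487 = 9157207883/11157405402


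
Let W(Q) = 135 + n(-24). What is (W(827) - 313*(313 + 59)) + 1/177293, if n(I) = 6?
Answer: -20618289434/177293 ≈ -1.1630e+5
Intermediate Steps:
W(Q) = 141 (W(Q) = 135 + 6 = 141)
(W(827) - 313*(313 + 59)) + 1/177293 = (141 - 313*(313 + 59)) + 1/177293 = (141 - 313*372) + 1/177293 = (141 - 116436) + 1/177293 = -116295 + 1/177293 = -20618289434/177293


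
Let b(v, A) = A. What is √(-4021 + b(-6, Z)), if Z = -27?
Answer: 4*I*√253 ≈ 63.624*I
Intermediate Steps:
√(-4021 + b(-6, Z)) = √(-4021 - 27) = √(-4048) = 4*I*√253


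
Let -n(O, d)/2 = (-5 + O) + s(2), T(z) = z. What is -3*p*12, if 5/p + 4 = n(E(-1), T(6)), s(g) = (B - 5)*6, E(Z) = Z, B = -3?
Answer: -45/26 ≈ -1.7308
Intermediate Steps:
s(g) = -48 (s(g) = (-3 - 5)*6 = -8*6 = -48)
n(O, d) = 106 - 2*O (n(O, d) = -2*((-5 + O) - 48) = -2*(-53 + O) = 106 - 2*O)
p = 5/104 (p = 5/(-4 + (106 - 2*(-1))) = 5/(-4 + (106 + 2)) = 5/(-4 + 108) = 5/104 ≈ 0.048077)
-3*p*12 = -3*5/104*12 = -15/104*12 = -45/26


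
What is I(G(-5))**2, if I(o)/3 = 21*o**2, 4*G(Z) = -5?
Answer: 2480625/256 ≈ 9689.9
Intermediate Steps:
G(Z) = -5/4 (G(Z) = (1/4)*(-5) = -5/4)
I(o) = 63*o**2 (I(o) = 3*(21*o**2) = 63*o**2)
I(G(-5))**2 = (63*(-5/4)**2)**2 = (63*(25/16))**2 = (1575/16)**2 = 2480625/256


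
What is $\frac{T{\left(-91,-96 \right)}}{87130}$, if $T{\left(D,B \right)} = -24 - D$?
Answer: $\frac{67}{87130} \approx 0.00076897$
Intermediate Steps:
$\frac{T{\left(-91,-96 \right)}}{87130} = \frac{-24 - -91}{87130} = \left(-24 + 91\right) \frac{1}{87130} = 67 \cdot \frac{1}{87130} = \frac{67}{87130}$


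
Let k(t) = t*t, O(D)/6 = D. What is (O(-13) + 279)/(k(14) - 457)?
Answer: -67/87 ≈ -0.77011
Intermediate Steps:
O(D) = 6*D
k(t) = t**2
(O(-13) + 279)/(k(14) - 457) = (6*(-13) + 279)/(14**2 - 457) = (-78 + 279)/(196 - 457) = 201/(-261) = 201*(-1/261) = -67/87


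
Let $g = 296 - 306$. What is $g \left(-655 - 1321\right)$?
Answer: $19760$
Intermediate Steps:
$g = -10$
$g \left(-655 - 1321\right) = - 10 \left(-655 - 1321\right) = \left(-10\right) \left(-1976\right) = 19760$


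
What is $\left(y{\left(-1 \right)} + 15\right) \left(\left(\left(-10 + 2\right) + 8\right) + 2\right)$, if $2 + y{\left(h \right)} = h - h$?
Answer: $26$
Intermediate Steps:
$y{\left(h \right)} = -2$ ($y{\left(h \right)} = -2 + \left(h - h\right) = -2 + 0 = -2$)
$\left(y{\left(-1 \right)} + 15\right) \left(\left(\left(-10 + 2\right) + 8\right) + 2\right) = \left(-2 + 15\right) \left(\left(\left(-10 + 2\right) + 8\right) + 2\right) = 13 \left(\left(-8 + 8\right) + 2\right) = 13 \left(0 + 2\right) = 13 \cdot 2 = 26$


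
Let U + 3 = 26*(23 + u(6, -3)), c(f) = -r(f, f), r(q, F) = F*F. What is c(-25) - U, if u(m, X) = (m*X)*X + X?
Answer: -2546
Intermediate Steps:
r(q, F) = F²
u(m, X) = X + m*X² (u(m, X) = (X*m)*X + X = m*X² + X = X + m*X²)
c(f) = -f²
U = 1921 (U = -3 + 26*(23 - 3*(1 - 3*6)) = -3 + 26*(23 - 3*(1 - 18)) = -3 + 26*(23 - 3*(-17)) = -3 + 26*(23 + 51) = -3 + 26*74 = -3 + 1924 = 1921)
c(-25) - U = -1*(-25)² - 1*1921 = -1*625 - 1921 = -625 - 1921 = -2546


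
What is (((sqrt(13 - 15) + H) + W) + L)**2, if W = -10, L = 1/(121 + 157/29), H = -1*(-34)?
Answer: 7719409057/13439556 + 88013*I*sqrt(2)/1833 ≈ 574.38 + 67.905*I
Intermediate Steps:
H = 34
L = 29/3666 (L = 1/(121 + 157*(1/29)) = 1/(121 + 157/29) = 1/(3666/29) = 29/3666 ≈ 0.0079105)
(((sqrt(13 - 15) + H) + W) + L)**2 = (((sqrt(13 - 15) + 34) - 10) + 29/3666)**2 = (((sqrt(-2) + 34) - 10) + 29/3666)**2 = (((I*sqrt(2) + 34) - 10) + 29/3666)**2 = (((34 + I*sqrt(2)) - 10) + 29/3666)**2 = ((24 + I*sqrt(2)) + 29/3666)**2 = (88013/3666 + I*sqrt(2))**2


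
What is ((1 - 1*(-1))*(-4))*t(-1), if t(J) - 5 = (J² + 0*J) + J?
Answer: -40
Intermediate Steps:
t(J) = 5 + J + J² (t(J) = 5 + ((J² + 0*J) + J) = 5 + ((J² + 0) + J) = 5 + (J² + J) = 5 + (J + J²) = 5 + J + J²)
((1 - 1*(-1))*(-4))*t(-1) = ((1 - 1*(-1))*(-4))*(5 - 1 + (-1)²) = ((1 + 1)*(-4))*(5 - 1 + 1) = (2*(-4))*5 = -8*5 = -40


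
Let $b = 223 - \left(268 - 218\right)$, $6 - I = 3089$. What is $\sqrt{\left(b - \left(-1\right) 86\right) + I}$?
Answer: $2 i \sqrt{706} \approx 53.141 i$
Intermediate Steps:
$I = -3083$ ($I = 6 - 3089 = -3083$)
$b = 173$ ($b = 223 - 50 = 173$)
$\sqrt{\left(b - \left(-1\right) 86\right) + I} = \sqrt{\left(173 - \left(-1\right) 86\right) - 3083} = \sqrt{\left(173 - -86\right) - 3083} = \sqrt{\left(173 + 86\right) - 3083} = \sqrt{259 - 3083} = \sqrt{-2824} = 2 i \sqrt{706}$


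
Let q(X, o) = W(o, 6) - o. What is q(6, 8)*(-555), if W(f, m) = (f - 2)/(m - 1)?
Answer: 3774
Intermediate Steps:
W(f, m) = (-2 + f)/(-1 + m)
q(X, o) = -⅖ - 4*o/5 (q(X, o) = (-2 + o)/(-1 + 6) - o = (-2 + o)/5 - o = (-⅖ + o/5) - o = -⅖ - 4*o/5)
q(6, 8)*(-555) = (-⅖ - ⅘*8)*(-555) = (-⅖ - 32/5)*(-555) = -34/5*(-555) = 3774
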